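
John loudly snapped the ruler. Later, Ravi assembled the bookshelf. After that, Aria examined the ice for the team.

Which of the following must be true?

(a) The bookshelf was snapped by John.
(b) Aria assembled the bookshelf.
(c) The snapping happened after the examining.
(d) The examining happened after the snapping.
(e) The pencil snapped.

(d)

(a) Not entailed — John snapped the ruler, not the bookshelf; the bookshelf belongs to the assembling event.
(b) Not entailed — the passage has Ravi assembling the bookshelf, not Aria.
(c) Not entailed — the narrative places the snapping before the examining, not after.
(d) Entailed — the narrative places the snapping before the examining.
(e) Not entailed — the ruler is what snapped, not the pencil.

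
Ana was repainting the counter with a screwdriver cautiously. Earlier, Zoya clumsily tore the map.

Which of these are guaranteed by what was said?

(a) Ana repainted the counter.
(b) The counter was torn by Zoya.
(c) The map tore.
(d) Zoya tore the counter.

(c)

(a) Not entailed — 'was repainting' is progressive on an accomplishment; it does not entail the completed 'repainted'.
(b) Not entailed — Zoya tore the map, not the counter; the counter belongs to the repainting event.
(c) Entailed — 'Zoya tore the map' is causative; it entails the inchoative 'the map tore'.
(d) Not entailed — Zoya tore the map, not the counter; the counter belongs to the repainting event.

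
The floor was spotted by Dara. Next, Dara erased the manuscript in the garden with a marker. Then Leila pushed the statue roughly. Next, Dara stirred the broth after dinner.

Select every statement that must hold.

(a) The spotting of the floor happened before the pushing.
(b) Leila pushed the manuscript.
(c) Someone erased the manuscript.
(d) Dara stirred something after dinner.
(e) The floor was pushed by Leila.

(a) Entailed — the narrative places the spotting before the pushing.
(b) Not entailed — Leila pushed the statue, not the manuscript; the manuscript belongs to the erasing event.
(c) Entailed — the original entails any weakening of itself; this just drops 'with a marker', 'in the garden' and generalizes the agent.
(d) Entailed — every conjunct here is already in the original stirring event.
(e) Not entailed — Leila pushed the statue, not the floor; the floor belongs to the spotting event.

(a), (c), (d)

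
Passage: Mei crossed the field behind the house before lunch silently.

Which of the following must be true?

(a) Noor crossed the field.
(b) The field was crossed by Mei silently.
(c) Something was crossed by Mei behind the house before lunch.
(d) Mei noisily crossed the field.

(b), (c)

(a) Not entailed — the passage has Mei crossing the field, not Noor.
(b) Entailed — the original entails any weakening of itself; this just drops 'before lunch', 'behind the house'.
(c) Entailed — the original entails any weakening of itself; this just drops 'silently' and generalizes the patient.
(d) Not entailed — 'noisily' adds a manner not in (and inconsistent with) the original.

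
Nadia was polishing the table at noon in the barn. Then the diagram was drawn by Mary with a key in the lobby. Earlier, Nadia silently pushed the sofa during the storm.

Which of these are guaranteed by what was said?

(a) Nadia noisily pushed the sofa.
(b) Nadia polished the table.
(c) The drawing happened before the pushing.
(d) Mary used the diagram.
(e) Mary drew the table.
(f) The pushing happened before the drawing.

(b), (f)

(a) Not entailed — 'noisily' adds a manner not in (and inconsistent with) the original.
(b) Entailed — 'polish' is an activity; 'was polishing' entails that some polishing happened, so 'polished' holds.
(c) Not entailed — the narrative places the pushing before the drawing, not after.
(d) Not entailed — the diagram is the patient, not an instrument — Mary used a key.
(e) Not entailed — Mary drew the diagram, not the table; the table belongs to the polishing event.
(f) Entailed — the narrative places the pushing before the drawing.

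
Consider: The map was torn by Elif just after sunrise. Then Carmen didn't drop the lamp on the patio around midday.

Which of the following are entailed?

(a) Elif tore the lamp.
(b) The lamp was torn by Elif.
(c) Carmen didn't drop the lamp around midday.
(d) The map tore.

(a) Not entailed — Elif tore the map, not the lamp; the lamp belongs to the dropping event.
(b) Not entailed — Elif tore the map, not the lamp; the lamp belongs to the dropping event.
(c) Not entailed — dropping 'on the patio' under negation is not valid — the original leaves open that Carmen dropped the lamp some other way.
(d) Entailed — 'Elif tore the map' is causative; it entails the inchoative 'the map tore'.

(d)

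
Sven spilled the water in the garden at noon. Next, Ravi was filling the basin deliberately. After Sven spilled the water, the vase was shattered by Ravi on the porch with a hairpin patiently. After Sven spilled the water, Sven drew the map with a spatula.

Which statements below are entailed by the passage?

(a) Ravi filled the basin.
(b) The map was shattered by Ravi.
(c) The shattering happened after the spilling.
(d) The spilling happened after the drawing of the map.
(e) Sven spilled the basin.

(c)

(a) Not entailed — 'was filling' is progressive on an accomplishment; it does not entail the completed 'filled'.
(b) Not entailed — Ravi shattered the vase, not the map; the map belongs to the drawing event.
(c) Entailed — the narrative places the spilling before the shattering.
(d) Not entailed — the narrative places the spilling before the drawing, not after.
(e) Not entailed — Sven spilled the water, not the basin; the basin belongs to the filling event.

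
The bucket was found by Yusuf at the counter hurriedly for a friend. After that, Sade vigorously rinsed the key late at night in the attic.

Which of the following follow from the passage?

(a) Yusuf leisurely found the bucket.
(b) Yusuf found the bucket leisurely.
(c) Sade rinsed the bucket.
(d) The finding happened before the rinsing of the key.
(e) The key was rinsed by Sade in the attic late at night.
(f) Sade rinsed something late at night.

(d), (e), (f)

(a) Not entailed — 'leisurely' adds a manner not in (and inconsistent with) the original.
(b) Not entailed — 'leisurely' adds a manner not in (and inconsistent with) the original.
(c) Not entailed — Sade rinsed the key, not the bucket; the bucket belongs to the finding event.
(d) Entailed — the narrative places the finding before the rinsing.
(e) Entailed — the original entails any weakening of itself; this just drops 'vigorously'.
(f) Entailed — the original entails any weakening of itself; this just drops 'in the attic', 'vigorously' and generalizes the patient.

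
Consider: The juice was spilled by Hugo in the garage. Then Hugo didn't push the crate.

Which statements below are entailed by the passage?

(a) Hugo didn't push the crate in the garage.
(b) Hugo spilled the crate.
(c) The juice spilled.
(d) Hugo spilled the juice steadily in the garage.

(a), (c)

(a) Entailed — under negation, adding a further restriction is entailed: if no such pushing event occurred, none occurred in the garage either.
(b) Not entailed — Hugo spilled the juice, not the crate; the crate belongs to the pushing event.
(c) Entailed — 'Hugo spilled the juice' is causative; it entails the inchoative 'the juice spilled'.
(d) Not entailed — 'steadily' adds information not in the original event.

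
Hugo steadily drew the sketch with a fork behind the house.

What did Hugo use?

'with a fork' marks the instrument of the drawing event.

a fork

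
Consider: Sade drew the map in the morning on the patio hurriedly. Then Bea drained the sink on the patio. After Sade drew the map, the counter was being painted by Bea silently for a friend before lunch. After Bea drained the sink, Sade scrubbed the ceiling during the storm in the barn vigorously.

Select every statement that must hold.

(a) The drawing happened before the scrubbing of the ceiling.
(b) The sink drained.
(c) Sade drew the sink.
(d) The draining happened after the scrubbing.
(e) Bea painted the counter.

(a) Entailed — the narrative places the drawing before the scrubbing.
(b) Entailed — 'Bea drained the sink' is causative; it entails the inchoative 'the sink drained'.
(c) Not entailed — Sade drew the map, not the sink; the sink belongs to the draining event.
(d) Not entailed — the narrative places the draining before the scrubbing, not after.
(e) Not entailed — 'was painting' is progressive on an accomplishment; it does not entail the completed 'painted'.

(a), (b)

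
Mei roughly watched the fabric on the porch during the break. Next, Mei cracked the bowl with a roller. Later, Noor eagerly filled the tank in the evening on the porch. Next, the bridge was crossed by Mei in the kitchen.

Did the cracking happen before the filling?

yes

The narrative orders the cracking before the filling.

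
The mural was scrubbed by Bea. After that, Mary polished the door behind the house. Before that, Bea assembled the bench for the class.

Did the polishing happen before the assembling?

The narrative orders the assembling before the polishing.

no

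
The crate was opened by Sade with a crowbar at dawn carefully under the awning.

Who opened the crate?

'Sade' marks the agent of the opening event.

Sade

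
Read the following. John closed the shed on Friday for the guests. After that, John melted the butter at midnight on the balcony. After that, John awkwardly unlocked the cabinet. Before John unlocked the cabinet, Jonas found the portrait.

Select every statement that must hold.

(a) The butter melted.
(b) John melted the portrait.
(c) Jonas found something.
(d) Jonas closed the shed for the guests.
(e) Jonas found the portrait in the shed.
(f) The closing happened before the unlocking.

(a) Entailed — 'John melted the butter' is causative; it entails the inchoative 'the butter melted'.
(b) Not entailed — John melted the butter, not the portrait; the portrait belongs to the finding event.
(c) Entailed — every conjunct here is already in the original finding event.
(d) Not entailed — the passage has John closing the shed, not Jonas.
(e) Not entailed — 'in the shed' adds information not in the original event.
(f) Entailed — the narrative places the closing before the unlocking.

(a), (c), (f)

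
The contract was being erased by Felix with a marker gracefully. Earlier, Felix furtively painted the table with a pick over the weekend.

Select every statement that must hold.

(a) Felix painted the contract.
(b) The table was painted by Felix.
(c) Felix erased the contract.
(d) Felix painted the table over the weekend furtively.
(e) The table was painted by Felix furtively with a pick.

(b), (d), (e)

(a) Not entailed — Felix painted the table, not the contract; the contract belongs to the erasing event.
(b) Entailed — dropping 'furtively', 'over the weekend', 'with a pick' leaves a sub-description the original still satisfies.
(c) Not entailed — 'was erasing' is progressive on an accomplishment; it does not entail the completed 'erased'.
(d) Entailed — this follows by dropping conjuncts from the painting event's description.
(e) Entailed — every conjunct here is already in the original painting event.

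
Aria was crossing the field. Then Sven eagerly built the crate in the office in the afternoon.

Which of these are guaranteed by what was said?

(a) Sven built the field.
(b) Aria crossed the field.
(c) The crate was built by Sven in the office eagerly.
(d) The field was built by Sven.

(a) Not entailed — Sven built the crate, not the field; the field belongs to the crossing event.
(b) Not entailed — 'was crossing' is progressive on an accomplishment; it does not entail the completed 'crossed'.
(c) Entailed — dropping 'in the afternoon' leaves a sub-description the original still satisfies.
(d) Not entailed — Sven built the crate, not the field; the field belongs to the crossing event.

(c)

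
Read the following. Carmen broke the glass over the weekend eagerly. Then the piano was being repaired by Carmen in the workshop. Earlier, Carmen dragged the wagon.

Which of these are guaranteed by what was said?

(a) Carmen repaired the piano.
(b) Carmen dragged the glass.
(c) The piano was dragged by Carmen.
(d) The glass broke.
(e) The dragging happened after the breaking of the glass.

(a) Not entailed — 'was repairing' is progressive on an accomplishment; it does not entail the completed 'repaired'.
(b) Not entailed — Carmen dragged the wagon, not the glass; the glass belongs to the breaking event.
(c) Not entailed — Carmen dragged the wagon, not the piano; the piano belongs to the repairing event.
(d) Entailed — 'Carmen broke the glass' is causative; it entails the inchoative 'the glass broke'.
(e) Not entailed — the narrative doesn't order the breaking relative to the dragging.

(d)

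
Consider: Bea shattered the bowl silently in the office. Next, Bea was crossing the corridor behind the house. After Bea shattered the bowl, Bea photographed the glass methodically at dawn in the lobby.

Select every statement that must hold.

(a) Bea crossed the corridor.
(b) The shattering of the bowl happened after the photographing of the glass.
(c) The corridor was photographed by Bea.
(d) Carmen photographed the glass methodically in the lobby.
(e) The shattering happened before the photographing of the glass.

(e)

(a) Not entailed — 'was crossing' is progressive on an accomplishment; it does not entail the completed 'crossed'.
(b) Not entailed — the narrative places the shattering before the photographing, not after.
(c) Not entailed — Bea photographed the glass, not the corridor; the corridor belongs to the crossing event.
(d) Not entailed — the passage has Bea photographing the glass, not Carmen.
(e) Entailed — the narrative places the shattering before the photographing.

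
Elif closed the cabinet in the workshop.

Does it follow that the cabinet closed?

'Elif closed the cabinet' is the causative; it entails the inchoative 'the cabinet closed'.

yes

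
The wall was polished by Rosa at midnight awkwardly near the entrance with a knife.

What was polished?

the wall

'the wall' marks the patient of the polishing event.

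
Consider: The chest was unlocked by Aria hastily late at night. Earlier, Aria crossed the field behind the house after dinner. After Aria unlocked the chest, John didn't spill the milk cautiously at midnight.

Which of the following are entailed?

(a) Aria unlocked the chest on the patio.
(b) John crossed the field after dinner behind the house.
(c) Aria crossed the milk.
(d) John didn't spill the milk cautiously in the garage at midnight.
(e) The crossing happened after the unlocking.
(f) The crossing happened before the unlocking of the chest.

(a) Not entailed — 'on the patio' adds information not in the original event.
(b) Not entailed — the passage has Aria crossing the field, not John.
(c) Not entailed — Aria crossed the field, not the milk; the milk belongs to the spilling event.
(d) Entailed — under negation, adding a further restriction is entailed: if no such spilling event occurred, none occurred in the garage either.
(e) Not entailed — the narrative places the crossing before the unlocking, not after.
(f) Entailed — the narrative places the crossing before the unlocking.

(d), (f)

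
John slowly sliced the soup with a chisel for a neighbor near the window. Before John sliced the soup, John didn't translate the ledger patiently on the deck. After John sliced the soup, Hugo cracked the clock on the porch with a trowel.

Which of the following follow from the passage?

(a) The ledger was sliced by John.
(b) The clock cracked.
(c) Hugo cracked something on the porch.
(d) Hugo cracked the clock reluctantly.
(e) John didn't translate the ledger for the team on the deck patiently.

(a) Not entailed — John sliced the soup, not the ledger; the ledger belongs to the translating event.
(b) Entailed — 'Hugo cracked the clock' is causative; it entails the inchoative 'the clock cracked'.
(c) Entailed — the original entails any weakening of itself; this just drops 'with a trowel' and generalizes the patient.
(d) Not entailed — 'reluctantly' adds information not in the original event.
(e) Entailed — under negation, adding a further restriction is entailed: if no such translating event occurred, none occurred for the team either.

(b), (c), (e)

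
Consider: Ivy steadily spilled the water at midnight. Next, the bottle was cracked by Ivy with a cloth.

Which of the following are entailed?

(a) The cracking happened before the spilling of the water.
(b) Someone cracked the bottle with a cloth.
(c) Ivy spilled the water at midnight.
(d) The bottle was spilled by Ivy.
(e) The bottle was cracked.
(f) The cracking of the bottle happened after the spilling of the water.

(a) Not entailed — the narrative places the spilling before the cracking, not after.
(b) Entailed — generalizing the agent leaves a sub-description the original still satisfies.
(c) Entailed — dropping 'steadily' leaves a sub-description the original still satisfies.
(d) Not entailed — Ivy spilled the water, not the bottle; the bottle belongs to the cracking event.
(e) Entailed — every conjunct here is already in the original cracking event.
(f) Entailed — the narrative places the spilling before the cracking.

(b), (c), (e), (f)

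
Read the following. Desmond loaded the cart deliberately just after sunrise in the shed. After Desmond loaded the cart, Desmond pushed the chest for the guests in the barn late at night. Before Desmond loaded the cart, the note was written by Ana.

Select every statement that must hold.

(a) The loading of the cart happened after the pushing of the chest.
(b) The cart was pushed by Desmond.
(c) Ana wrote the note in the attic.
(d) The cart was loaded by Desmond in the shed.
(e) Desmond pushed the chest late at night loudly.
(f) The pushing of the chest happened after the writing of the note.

(a) Not entailed — the narrative places the loading before the pushing, not after.
(b) Not entailed — Desmond pushed the chest, not the cart; the cart belongs to the loading event.
(c) Not entailed — 'in the attic' adds information not in the original event.
(d) Entailed — the original entails any weakening of itself; this just drops 'deliberately', 'just after sunrise'.
(e) Not entailed — 'loudly' adds information not in the original event.
(f) Entailed — the narrative places the writing before the pushing.

(d), (f)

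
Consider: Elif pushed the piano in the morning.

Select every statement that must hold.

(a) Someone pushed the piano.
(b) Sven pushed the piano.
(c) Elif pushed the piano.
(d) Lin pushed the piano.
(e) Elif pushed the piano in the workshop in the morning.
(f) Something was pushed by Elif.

(a), (c), (f)

(a) Entailed — dropping 'in the morning' and generalizing the agent leaves a sub-description the original still satisfies.
(b) Not entailed — the passage has Elif pushing the piano, not Sven.
(c) Entailed — every conjunct here is already in the original pushing event.
(d) Not entailed — the passage has Elif pushing the piano, not Lin.
(e) Not entailed — 'in the workshop' adds information not in the original event.
(f) Entailed — every conjunct here is already in the original pushing event.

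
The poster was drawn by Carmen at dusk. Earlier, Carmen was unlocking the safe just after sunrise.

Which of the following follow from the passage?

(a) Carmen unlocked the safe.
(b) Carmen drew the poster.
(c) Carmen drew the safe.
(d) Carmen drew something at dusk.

(b), (d)

(a) Not entailed — 'was unlocking' is progressive on an accomplishment; it does not entail the completed 'unlocked'.
(b) Entailed — this follows by dropping conjuncts from the drawing event's description.
(c) Not entailed — Carmen drew the poster, not the safe; the safe belongs to the unlocking event.
(d) Entailed — every conjunct here is already in the original drawing event.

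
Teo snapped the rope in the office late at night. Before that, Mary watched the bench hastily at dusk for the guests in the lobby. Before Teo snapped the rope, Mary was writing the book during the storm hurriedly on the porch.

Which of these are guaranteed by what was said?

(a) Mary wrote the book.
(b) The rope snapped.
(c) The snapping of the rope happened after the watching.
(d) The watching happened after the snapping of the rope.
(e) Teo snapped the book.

(a) Not entailed — 'was writing' is progressive on an accomplishment; it does not entail the completed 'wrote'.
(b) Entailed — 'Teo snapped the rope' is causative; it entails the inchoative 'the rope snapped'.
(c) Entailed — the narrative places the watching before the snapping.
(d) Not entailed — the narrative places the watching before the snapping, not after.
(e) Not entailed — Teo snapped the rope, not the book; the book belongs to the writing event.

(b), (c)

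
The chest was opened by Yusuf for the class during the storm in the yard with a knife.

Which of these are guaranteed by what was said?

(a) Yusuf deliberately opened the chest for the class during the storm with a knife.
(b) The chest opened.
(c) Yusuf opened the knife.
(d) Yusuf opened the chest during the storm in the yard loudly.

(a) Not entailed — 'deliberately' adds information not in the original event.
(b) Entailed — 'Yusuf opened the chest' is causative; it entails the inchoative 'the chest opened'.
(c) Not entailed — the knife is the instrument, not what was opened.
(d) Not entailed — 'loudly' adds information not in the original event.

(b)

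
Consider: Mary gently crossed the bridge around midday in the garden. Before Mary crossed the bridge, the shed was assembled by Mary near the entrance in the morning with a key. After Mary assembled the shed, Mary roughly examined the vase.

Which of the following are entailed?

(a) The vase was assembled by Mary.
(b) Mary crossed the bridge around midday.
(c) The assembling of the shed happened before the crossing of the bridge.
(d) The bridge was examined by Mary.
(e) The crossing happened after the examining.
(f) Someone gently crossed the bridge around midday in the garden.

(b), (c), (f)

(a) Not entailed — Mary assembled the shed, not the vase; the vase belongs to the examining event.
(b) Entailed — the original entails any weakening of itself; this just drops 'in the garden', 'gently'.
(c) Entailed — the narrative places the assembling before the crossing.
(d) Not entailed — Mary examined the vase, not the bridge; the bridge belongs to the crossing event.
(e) Not entailed — the narrative doesn't order the examining relative to the crossing.
(f) Entailed — the original entails any weakening of itself; this just generalizes the agent.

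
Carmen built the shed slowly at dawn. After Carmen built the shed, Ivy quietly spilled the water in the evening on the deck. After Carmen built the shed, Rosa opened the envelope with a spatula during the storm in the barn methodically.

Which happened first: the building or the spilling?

the building

The connectives place the building before the spilling.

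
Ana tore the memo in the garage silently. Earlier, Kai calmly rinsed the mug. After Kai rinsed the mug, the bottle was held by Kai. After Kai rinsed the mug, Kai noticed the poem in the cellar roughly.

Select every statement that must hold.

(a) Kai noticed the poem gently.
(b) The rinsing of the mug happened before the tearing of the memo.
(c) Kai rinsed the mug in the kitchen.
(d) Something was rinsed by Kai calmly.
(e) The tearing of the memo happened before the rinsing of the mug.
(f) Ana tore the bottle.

(a) Not entailed — 'gently' adds a manner not in (and inconsistent with) the original.
(b) Entailed — the narrative places the rinsing before the tearing.
(c) Not entailed — 'in the kitchen' adds information not in the original event.
(d) Entailed — this follows by dropping conjuncts from the rinsing event's description.
(e) Not entailed — the narrative places the rinsing before the tearing, not after.
(f) Not entailed — Ana tore the memo, not the bottle; the bottle belongs to the holding event.

(b), (d)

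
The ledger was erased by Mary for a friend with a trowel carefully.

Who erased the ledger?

Mary

'Mary' marks the agent of the erasing event.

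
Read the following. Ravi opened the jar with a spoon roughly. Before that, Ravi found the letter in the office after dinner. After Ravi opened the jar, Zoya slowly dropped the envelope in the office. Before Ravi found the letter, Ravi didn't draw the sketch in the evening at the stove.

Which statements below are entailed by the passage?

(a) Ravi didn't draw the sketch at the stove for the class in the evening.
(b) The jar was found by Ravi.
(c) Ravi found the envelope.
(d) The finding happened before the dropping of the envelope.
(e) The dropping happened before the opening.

(a), (d)

(a) Entailed — under negation, adding a further restriction is entailed: if no such drawing event occurred, none occurred for the class either.
(b) Not entailed — Ravi found the letter, not the jar; the jar belongs to the opening event.
(c) Not entailed — Ravi found the letter, not the envelope; the envelope belongs to the dropping event.
(d) Entailed — the narrative places the finding before the dropping.
(e) Not entailed — the narrative places the opening before the dropping, not after.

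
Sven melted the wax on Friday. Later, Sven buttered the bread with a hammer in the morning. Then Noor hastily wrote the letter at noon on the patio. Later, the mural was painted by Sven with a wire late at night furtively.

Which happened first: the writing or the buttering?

The connectives place the buttering before the writing.

the buttering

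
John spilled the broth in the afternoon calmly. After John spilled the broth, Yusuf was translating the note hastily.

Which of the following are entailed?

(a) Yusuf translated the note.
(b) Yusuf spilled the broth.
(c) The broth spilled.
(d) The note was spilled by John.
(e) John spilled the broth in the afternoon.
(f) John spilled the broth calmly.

(a) Not entailed — 'was translating' is progressive on an accomplishment; it does not entail the completed 'translated'.
(b) Not entailed — the passage has John spilling the broth, not Yusuf.
(c) Entailed — 'John spilled the broth' is causative; it entails the inchoative 'the broth spilled'.
(d) Not entailed — John spilled the broth, not the note; the note belongs to the translating event.
(e) Entailed — the original entails any weakening of itself; this just drops 'calmly'.
(f) Entailed — the original entails any weakening of itself; this just drops 'in the afternoon'.

(c), (e), (f)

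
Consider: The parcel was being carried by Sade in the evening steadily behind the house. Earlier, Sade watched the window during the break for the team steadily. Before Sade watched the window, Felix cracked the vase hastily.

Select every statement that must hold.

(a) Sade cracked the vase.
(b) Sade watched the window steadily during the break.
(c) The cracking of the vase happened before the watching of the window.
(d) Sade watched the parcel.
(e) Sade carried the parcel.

(b), (c), (e)

(a) Not entailed — the passage has Felix cracking the vase, not Sade.
(b) Entailed — dropping 'for the team' leaves a sub-description the original still satisfies.
(c) Entailed — the narrative places the cracking before the watching.
(d) Not entailed — Sade watched the window, not the parcel; the parcel belongs to the carrying event.
(e) Entailed — 'carry' is an activity; 'was carrying' entails that some carrying happened, so 'carried' holds.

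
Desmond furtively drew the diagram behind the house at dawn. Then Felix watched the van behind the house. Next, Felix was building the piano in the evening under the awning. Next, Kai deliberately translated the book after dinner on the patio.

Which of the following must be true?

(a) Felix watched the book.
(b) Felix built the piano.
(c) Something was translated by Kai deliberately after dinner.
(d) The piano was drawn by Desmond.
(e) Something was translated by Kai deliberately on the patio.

(a) Not entailed — Felix watched the van, not the book; the book belongs to the translating event.
(b) Not entailed — 'was building' is progressive on an accomplishment; it does not entail the completed 'built'.
(c) Entailed — this follows by dropping conjuncts from the translating event's description.
(d) Not entailed — Desmond drew the diagram, not the piano; the piano belongs to the building event.
(e) Entailed — the original entails any weakening of itself; this just drops 'after dinner' and generalizes the patient.

(c), (e)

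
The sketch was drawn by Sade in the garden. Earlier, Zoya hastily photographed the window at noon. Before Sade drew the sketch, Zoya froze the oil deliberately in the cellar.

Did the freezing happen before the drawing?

yes

The narrative orders the freezing before the drawing.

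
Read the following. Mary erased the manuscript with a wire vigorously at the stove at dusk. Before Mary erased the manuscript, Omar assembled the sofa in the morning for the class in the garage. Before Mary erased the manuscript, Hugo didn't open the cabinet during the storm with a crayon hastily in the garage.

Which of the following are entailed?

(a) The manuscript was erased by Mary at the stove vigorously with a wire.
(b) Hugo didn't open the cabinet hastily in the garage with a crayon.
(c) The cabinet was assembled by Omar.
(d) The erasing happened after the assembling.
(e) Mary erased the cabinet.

(a) Entailed — dropping 'at dusk' leaves a sub-description the original still satisfies.
(b) Not entailed — dropping 'during the storm' under negation is not valid — the original leaves open that Hugo opened the cabinet some other way.
(c) Not entailed — Omar assembled the sofa, not the cabinet; the cabinet belongs to the opening event.
(d) Entailed — the narrative places the assembling before the erasing.
(e) Not entailed — Mary erased the manuscript, not the cabinet; the cabinet belongs to the opening event.

(a), (d)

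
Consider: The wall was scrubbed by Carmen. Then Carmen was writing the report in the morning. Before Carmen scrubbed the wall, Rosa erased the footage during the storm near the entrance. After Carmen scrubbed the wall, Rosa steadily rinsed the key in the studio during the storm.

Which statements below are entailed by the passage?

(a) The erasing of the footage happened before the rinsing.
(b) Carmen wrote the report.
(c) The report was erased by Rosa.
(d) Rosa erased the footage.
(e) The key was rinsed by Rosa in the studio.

(a) Entailed — the narrative places the erasing before the rinsing.
(b) Not entailed — 'was writing' is progressive on an accomplishment; it does not entail the completed 'wrote'.
(c) Not entailed — Rosa erased the footage, not the report; the report belongs to the writing event.
(d) Entailed — every conjunct here is already in the original erasing event.
(e) Entailed — the original entails any weakening of itself; this just drops 'during the storm', 'steadily'.

(a), (d), (e)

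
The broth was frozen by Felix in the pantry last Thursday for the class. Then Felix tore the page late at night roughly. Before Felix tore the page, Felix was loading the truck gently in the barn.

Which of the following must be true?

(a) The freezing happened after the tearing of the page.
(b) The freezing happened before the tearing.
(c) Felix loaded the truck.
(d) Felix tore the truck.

(b)

(a) Not entailed — the narrative places the freezing before the tearing, not after.
(b) Entailed — the narrative places the freezing before the tearing.
(c) Not entailed — 'was loading' is progressive on an accomplishment; it does not entail the completed 'loaded'.
(d) Not entailed — Felix tore the page, not the truck; the truck belongs to the loading event.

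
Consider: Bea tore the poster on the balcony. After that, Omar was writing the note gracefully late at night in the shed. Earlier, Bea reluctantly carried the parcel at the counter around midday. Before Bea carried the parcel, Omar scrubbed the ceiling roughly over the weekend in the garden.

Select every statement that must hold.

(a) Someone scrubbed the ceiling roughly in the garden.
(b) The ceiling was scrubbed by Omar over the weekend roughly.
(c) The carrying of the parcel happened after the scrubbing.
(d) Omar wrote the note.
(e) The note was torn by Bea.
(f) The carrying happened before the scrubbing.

(a), (b), (c)

(a) Entailed — this follows by dropping conjuncts from the scrubbing event's description.
(b) Entailed — every conjunct here is already in the original scrubbing event.
(c) Entailed — the narrative places the scrubbing before the carrying.
(d) Not entailed — 'was writing' is progressive on an accomplishment; it does not entail the completed 'wrote'.
(e) Not entailed — Bea tore the poster, not the note; the note belongs to the writing event.
(f) Not entailed — the narrative places the scrubbing before the carrying, not after.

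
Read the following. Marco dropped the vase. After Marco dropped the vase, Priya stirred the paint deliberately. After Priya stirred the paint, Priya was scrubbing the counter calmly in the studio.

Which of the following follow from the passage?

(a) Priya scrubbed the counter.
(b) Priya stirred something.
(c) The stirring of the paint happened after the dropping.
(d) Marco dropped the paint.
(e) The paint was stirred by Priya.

(a), (b), (c), (e)

(a) Entailed — 'scrub' is an activity; 'was scrubbing' entails that some scrubbing happened, so 'scrubbed' holds.
(b) Entailed — every conjunct here is already in the original stirring event.
(c) Entailed — the narrative places the dropping before the stirring.
(d) Not entailed — Marco dropped the vase, not the paint; the paint belongs to the stirring event.
(e) Entailed — dropping 'deliberately' leaves a sub-description the original still satisfies.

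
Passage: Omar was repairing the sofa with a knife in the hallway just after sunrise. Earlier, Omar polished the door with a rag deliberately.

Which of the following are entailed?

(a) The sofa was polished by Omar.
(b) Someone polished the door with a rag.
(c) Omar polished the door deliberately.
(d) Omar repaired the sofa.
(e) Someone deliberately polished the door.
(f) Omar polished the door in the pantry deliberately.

(a) Not entailed — Omar polished the door, not the sofa; the sofa belongs to the repairing event.
(b) Entailed — dropping 'deliberately' and generalizing the agent leaves a sub-description the original still satisfies.
(c) Entailed — every conjunct here is already in the original polishing event.
(d) Not entailed — 'was repairing' is progressive on an accomplishment; it does not entail the completed 'repaired'.
(e) Entailed — dropping 'with a rag' and generalizing the agent leaves a sub-description the original still satisfies.
(f) Not entailed — 'in the pantry' adds information not in the original event.

(b), (c), (e)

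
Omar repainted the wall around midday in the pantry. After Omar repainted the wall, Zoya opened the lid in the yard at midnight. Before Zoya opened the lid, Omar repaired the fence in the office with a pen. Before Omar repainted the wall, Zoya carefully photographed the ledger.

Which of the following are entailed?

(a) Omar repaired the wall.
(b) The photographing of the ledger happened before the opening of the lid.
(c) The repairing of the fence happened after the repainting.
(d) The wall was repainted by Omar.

(b), (d)

(a) Not entailed — Omar repaired the fence, not the wall; the wall belongs to the repainting event.
(b) Entailed — the narrative places the photographing before the opening.
(c) Not entailed — the narrative doesn't order the repainting relative to the repairing.
(d) Entailed — dropping 'around midday', 'in the pantry' leaves a sub-description the original still satisfies.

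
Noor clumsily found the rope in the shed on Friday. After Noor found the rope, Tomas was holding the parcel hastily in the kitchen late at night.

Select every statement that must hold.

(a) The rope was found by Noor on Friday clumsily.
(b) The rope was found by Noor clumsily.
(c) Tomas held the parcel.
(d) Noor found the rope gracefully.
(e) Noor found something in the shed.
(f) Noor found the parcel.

(a) Entailed — the original entails any weakening of itself; this just drops 'in the shed'.
(b) Entailed — this follows by dropping conjuncts from the finding event's description.
(c) Entailed — 'hold' is an activity; 'was holding' entails that some holding happened, so 'held' holds.
(d) Not entailed — 'gracefully' adds a manner not in (and inconsistent with) the original.
(e) Entailed — this follows by dropping conjuncts from the finding event's description.
(f) Not entailed — Noor found the rope, not the parcel; the parcel belongs to the holding event.

(a), (b), (c), (e)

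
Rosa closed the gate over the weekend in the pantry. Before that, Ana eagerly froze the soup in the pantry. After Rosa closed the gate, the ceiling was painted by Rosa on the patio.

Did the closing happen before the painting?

yes

The narrative orders the closing before the painting.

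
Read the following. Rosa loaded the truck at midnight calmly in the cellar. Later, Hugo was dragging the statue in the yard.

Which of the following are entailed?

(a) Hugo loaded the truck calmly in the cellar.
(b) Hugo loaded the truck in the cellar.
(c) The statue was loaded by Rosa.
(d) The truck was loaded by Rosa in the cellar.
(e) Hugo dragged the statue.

(a) Not entailed — the passage has Rosa loading the truck, not Hugo.
(b) Not entailed — the passage has Rosa loading the truck, not Hugo.
(c) Not entailed — Rosa loaded the truck, not the statue; the statue belongs to the dragging event.
(d) Entailed — dropping 'calmly', 'at midnight' leaves a sub-description the original still satisfies.
(e) Entailed — 'drag' is an activity; 'was dragging' entails that some dragging happened, so 'dragged' holds.

(d), (e)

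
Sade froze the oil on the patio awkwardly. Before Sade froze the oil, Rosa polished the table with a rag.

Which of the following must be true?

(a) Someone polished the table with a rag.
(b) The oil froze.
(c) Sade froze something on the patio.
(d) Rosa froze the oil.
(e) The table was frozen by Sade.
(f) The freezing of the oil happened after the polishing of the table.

(a) Entailed — this follows by dropping conjuncts from the polishing event's description.
(b) Entailed — 'Sade froze the oil' is causative; it entails the inchoative 'the oil froze'.
(c) Entailed — the original entails any weakening of itself; this just drops 'awkwardly' and generalizes the patient.
(d) Not entailed — the passage has Sade freezing the oil, not Rosa.
(e) Not entailed — Sade froze the oil, not the table; the table belongs to the polishing event.
(f) Entailed — the narrative places the polishing before the freezing.

(a), (b), (c), (f)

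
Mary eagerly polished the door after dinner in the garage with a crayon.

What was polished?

the door

'the door' marks the patient of the polishing event.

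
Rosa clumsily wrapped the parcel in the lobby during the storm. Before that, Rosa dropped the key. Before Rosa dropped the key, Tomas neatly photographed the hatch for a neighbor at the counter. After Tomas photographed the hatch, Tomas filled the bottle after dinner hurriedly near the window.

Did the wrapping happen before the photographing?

no

The narrative orders the photographing before the wrapping.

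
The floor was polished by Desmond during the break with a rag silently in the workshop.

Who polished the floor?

'Desmond' marks the agent of the polishing event.

Desmond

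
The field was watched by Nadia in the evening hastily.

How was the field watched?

hastily

'hastily' marks the manner of the watching event.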